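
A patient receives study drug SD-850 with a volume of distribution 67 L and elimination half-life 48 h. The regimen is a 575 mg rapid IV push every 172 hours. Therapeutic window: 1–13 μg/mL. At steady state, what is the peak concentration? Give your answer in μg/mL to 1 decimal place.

9.4 μg/mL

τ/t½ = 172/48 ≈ 3.5833, so fraction remaining f = (1/2)^(172/48) ≈ 0.0834.
At steady state, accumulation factor R = 1/(1 − e^(−kτ)) ≈ 1.0910.
Single-dose peak C₀ = D/Vd = 575/67 ≈ 8.582 μg/mL.
Steady-state peak Cmax,ss = C₀·R ≈ 8.582 × 1.0910 ≈ 9.363 μg/mL.
Peak 9.4 μg/mL vs MTC 13 μg/mL: below toxic threshold.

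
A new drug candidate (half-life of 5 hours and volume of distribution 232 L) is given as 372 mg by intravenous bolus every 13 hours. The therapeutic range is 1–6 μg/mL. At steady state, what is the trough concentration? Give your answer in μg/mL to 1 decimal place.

0.3 μg/mL

Over one 13-h interval, 13/5 ≈ 2.6 half-lives elapse, leaving f ≈ 0.1649 of each dose.
Each bolus raises the concentration by D/Vd = 372/232 ≈ 1.603 μg/mL.
Steady-state trough Cmin,ss = C₀·f/(1−f) ≈ 1.603 × 0.1649/0.8351 ≈ 0.317 μg/mL.
Trough 0.3 μg/mL vs MEC 1 μg/mL: subtherapeutic.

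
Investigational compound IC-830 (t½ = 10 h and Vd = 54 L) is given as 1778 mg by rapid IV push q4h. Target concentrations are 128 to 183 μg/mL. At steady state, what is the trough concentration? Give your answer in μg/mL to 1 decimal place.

103.1 μg/mL

Over one 4-h interval, 4/10 ≈ 0.4 half-lives elapse, leaving f ≈ 0.7579 of each dose.
Each bolus raises the concentration by D/Vd = 1778/54 ≈ 32.926 μg/mL.
Steady-state trough Cmin,ss = C₀·f/(1−f) ≈ 32.926 × 0.7579/0.2421 ≈ 103.076 μg/mL.
Trough 103.1 μg/mL vs MEC 128 μg/mL: subtherapeutic.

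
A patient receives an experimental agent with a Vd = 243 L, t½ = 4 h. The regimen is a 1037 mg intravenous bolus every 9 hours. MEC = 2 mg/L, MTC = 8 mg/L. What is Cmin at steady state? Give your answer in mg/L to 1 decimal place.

1.1 mg/L

τ/t½ = 9/4 ≈ 2.25, so fraction remaining f = (1/2)^(9/4) ≈ 0.2102.
Single-dose peak C₀ = D/Vd = 1037/243 ≈ 4.267 mg/L.
Steady-state trough Cmin,ss = C₀·f/(1−f) ≈ 4.267 × 0.2102/0.7898 ≈ 1.136 mg/L.
Trough 1.1 mg/L vs MEC 2 mg/L: subtherapeutic.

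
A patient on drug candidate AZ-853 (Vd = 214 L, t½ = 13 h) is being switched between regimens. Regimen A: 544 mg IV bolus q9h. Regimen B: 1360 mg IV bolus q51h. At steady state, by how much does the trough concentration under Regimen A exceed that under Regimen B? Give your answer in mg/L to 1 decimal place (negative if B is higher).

Regimen A: f = (1/2)^(9/13) ≈ 0.6189; Cmin,ss = (544/214)·f/(1−f) ≈ 4.128 mg/L.
Regimen B: f = (1/2)^(51/13) ≈ 0.0659; Cmin,ss = (1360/214)·f/(1−f) ≈ 0.448 mg/L.
Difference ≈ 4.128 − 0.448 ≈ 3.680 mg/L.

3.7 mg/L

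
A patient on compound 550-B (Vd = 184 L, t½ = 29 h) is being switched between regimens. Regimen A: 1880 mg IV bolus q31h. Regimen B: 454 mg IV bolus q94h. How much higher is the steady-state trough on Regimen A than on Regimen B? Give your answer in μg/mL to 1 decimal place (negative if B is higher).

9.0 μg/mL

Regimen A: f = (1/2)^(31/29) ≈ 0.4767; Cmin,ss = (1880/184)·f/(1−f) ≈ 9.308 μg/mL.
Regimen B: f = (1/2)^(94/29) ≈ 0.1057; Cmin,ss = (454/184)·f/(1−f) ≈ 0.292 μg/mL.
Difference ≈ 9.308 − 0.292 ≈ 9.016 μg/mL.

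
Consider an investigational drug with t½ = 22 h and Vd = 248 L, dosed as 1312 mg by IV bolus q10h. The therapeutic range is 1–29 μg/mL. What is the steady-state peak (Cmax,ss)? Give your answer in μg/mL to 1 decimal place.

k = ln2/t½ = ln2/22 ≈ 0.031507 h⁻¹; fraction remaining f = e^(−kτ) = e^(−0.031507×10) ≈ 0.7297.
At steady state, accumulation factor R = 1/(1 − e^(−kτ)) ≈ 3.6996.
Single-dose peak C₀ = D/Vd = 1312/248 ≈ 5.290 μg/mL.
Steady-state peak Cmax,ss = C₀·R ≈ 5.290 × 3.6996 ≈ 19.571 μg/mL.
Peak 19.6 μg/mL vs MTC 29 μg/mL: below toxic threshold.

19.6 μg/mL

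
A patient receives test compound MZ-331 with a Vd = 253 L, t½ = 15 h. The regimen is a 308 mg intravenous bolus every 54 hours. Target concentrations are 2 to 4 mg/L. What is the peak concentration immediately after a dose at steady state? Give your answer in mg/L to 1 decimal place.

k = ln2/t½ = ln2/15 ≈ 0.046210 h⁻¹; fraction remaining f = e^(−kτ) = e^(−0.046210×54) ≈ 0.0825.
At steady state, accumulation factor R = 1/(1 − e^(−kτ)) ≈ 1.0899.
Each bolus raises the concentration by D/Vd = 308/253 ≈ 1.217 mg/L.
Steady-state peak Cmax,ss = C₀·R ≈ 1.217 × 1.0899 ≈ 1.326 mg/L.
Peak 1.3 mg/L vs MTC 4 mg/L: below toxic threshold.

1.3 mg/L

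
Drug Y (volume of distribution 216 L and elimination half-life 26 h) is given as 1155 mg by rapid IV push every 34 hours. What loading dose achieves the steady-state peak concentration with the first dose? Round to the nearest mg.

f = (1/2)^(34/26) ≈ 0.403967; accumulation ratio R = 1/(1−f) ≈ 1.67776.
Loading dose to hit Cmax,ss on first dose: D_load = D_maint·R ≈ 1155 × 1.67776 ≈ 1937.81 mg.

1938 mg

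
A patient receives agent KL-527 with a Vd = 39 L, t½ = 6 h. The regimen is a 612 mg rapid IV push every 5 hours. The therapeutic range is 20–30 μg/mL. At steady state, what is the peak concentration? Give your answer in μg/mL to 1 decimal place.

35.8 μg/mL

Over one 5-h interval, 5/6 ≈ 0.83333 half-lives elapse, leaving f ≈ 0.5612 of each dose.
At steady state, accumulation factor R = 1/(1 − e^(−kτ)) ≈ 2.2789.
Single-dose peak C₀ = D/Vd = 612/39 ≈ 15.692 μg/mL.
Steady-state peak Cmax,ss = C₀·R ≈ 15.692 × 2.2789 ≈ 35.760 μg/mL.
Peak 35.8 μg/mL vs MTC 30 μg/mL: exceeds toxic threshold.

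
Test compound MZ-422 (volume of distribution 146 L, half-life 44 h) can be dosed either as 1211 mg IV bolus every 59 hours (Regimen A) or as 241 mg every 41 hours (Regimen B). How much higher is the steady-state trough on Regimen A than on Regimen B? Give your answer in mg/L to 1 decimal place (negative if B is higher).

3.6 mg/L

Regimen A: f = (1/2)^(59/44) ≈ 0.3948; Cmin,ss = (1211/146)·f/(1−f) ≈ 5.411 mg/L.
Regimen B: f = (1/2)^(41/44) ≈ 0.5242; Cmin,ss = (241/146)·f/(1−f) ≈ 1.819 mg/L.
Difference ≈ 5.411 − 1.819 ≈ 3.592 mg/L.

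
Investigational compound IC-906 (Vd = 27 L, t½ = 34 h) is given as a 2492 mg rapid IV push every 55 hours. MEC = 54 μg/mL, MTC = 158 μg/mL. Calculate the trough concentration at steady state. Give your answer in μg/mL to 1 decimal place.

τ/t½ = 55/34 ≈ 1.6176, so fraction remaining f = (1/2)^(55/34) ≈ 0.3259.
Each bolus raises the concentration by D/Vd = 2492/27 ≈ 92.296 μg/mL.
Steady-state trough Cmin,ss = C₀·f/(1−f) ≈ 92.296 × 0.3259/0.6741 ≈ 44.621 μg/mL.
Trough 44.6 μg/mL vs MEC 54 μg/mL: subtherapeutic.

44.6 μg/mL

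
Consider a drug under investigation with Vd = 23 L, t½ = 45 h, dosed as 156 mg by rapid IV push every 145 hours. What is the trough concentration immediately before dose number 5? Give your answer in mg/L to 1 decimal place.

0.8 mg/L

f = (1/2)^(τ/t½) = (1/2)^(145/45) ≈ 0.1072.
C₀ = D/Vd = 156/23 ≈ 6.783 mg/L.
Before the 5th dose, 4 doses have been given. Superposition: Cmin = C₀·(f + f² + … + f^4).
≈ 6.783 × (0.1072 + 0.0115 + 0.0012 + 0.0001) ≈ 6.783 × 0.1200 ≈ 0.814 mg/L.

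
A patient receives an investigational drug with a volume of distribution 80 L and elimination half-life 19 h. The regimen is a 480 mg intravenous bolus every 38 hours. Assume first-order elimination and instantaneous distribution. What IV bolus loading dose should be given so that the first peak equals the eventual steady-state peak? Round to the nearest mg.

f = (1/2)^(38/19) ≈ 0.250000; accumulation ratio R = 1/(1−f) ≈ 1.33333.
Loading dose to hit Cmax,ss on first dose: D_load = D_maint·R ≈ 480 × 1.33333 ≈ 640.00 mg.

640 mg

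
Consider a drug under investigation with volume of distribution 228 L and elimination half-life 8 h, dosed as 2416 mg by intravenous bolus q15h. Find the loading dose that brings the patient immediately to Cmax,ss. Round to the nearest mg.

f = (1/2)^(15/8) ≈ 0.272627; accumulation ratio R = 1/(1−f) ≈ 1.37481.
Loading dose to hit Cmax,ss on first dose: D_load = D_maint·R ≈ 2416 × 1.37481 ≈ 3321.54 mg.

3322 mg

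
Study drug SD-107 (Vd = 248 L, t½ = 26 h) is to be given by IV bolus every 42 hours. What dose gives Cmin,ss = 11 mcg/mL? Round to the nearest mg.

τ/t½ = 42/26 ≈ 1.6154, so f = (1/2)^(42/26) ≈ 0.326378.
Cmin,ss = (D/Vd)·f/(1−f), so D = Cmin,ss·Vd·(1−f)/f.
D = 11 × 248 × (1−f)/f ≈ 11 × 248 × 2.06393 ≈ 5630.40 mg.

5630 mg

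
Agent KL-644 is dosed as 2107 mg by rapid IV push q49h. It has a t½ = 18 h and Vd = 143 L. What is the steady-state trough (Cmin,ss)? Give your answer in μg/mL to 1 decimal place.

τ/t½ = 49/18 ≈ 2.7222, so fraction remaining f = (1/2)^(49/18) ≈ 0.1515.
Each bolus raises the concentration by D/Vd = 2107/143 ≈ 14.734 μg/mL.
Steady-state trough Cmin,ss = C₀·f/(1−f) ≈ 14.734 × 0.1515/0.8485 ≈ 2.631 μg/mL.

2.6 μg/mL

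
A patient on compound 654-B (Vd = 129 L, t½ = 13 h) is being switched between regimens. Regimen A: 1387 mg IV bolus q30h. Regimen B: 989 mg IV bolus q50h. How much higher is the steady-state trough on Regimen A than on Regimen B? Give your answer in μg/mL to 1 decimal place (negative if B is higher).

Regimen A: f = (1/2)^(30/13) ≈ 0.2020; Cmin,ss = (1387/129)·f/(1−f) ≈ 2.722 μg/mL.
Regimen B: f = (1/2)^(50/13) ≈ 0.0695; Cmin,ss = (989/129)·f/(1−f) ≈ 0.573 μg/mL.
Difference ≈ 2.722 − 0.573 ≈ 2.149 μg/mL.

2.1 μg/mL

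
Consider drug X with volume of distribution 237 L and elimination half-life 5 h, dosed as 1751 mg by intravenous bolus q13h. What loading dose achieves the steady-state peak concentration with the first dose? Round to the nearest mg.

2097 mg

f = (1/2)^(13/5) ≈ 0.164938; accumulation ratio R = 1/(1−f) ≈ 1.19752.
Loading dose to hit Cmax,ss on first dose: D_load = D_maint·R ≈ 1751 × 1.19752 ≈ 2096.86 mg.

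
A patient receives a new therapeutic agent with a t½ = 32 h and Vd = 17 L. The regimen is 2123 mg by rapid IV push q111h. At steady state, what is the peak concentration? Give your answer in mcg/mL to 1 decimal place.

k = ln2/t½ = ln2/32 ≈ 0.021661 h⁻¹; fraction remaining f = e^(−kτ) = e^(−0.021661×111) ≈ 0.0903.
At steady state, accumulation factor R = 1/(1 − e^(−kτ)) ≈ 1.0993.
Each bolus raises the concentration by D/Vd = 2123/17 ≈ 124.882 mcg/mL.
Steady-state peak Cmax,ss = C₀·R ≈ 124.882 × 1.0993 ≈ 137.283 mcg/mL.

137.3 mcg/mL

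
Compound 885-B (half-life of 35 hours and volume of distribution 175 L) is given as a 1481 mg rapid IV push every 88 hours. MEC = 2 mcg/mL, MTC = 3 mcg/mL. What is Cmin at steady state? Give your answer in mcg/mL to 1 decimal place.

1.8 mcg/mL

τ/t½ = 88/35 ≈ 2.5143, so fraction remaining f = (1/2)^(88/35) ≈ 0.1750.
Each bolus raises the concentration by D/Vd = 1481/175 ≈ 8.463 mcg/mL.
Steady-state trough Cmin,ss = C₀·f/(1−f) ≈ 8.463 × 0.1750/0.8250 ≈ 1.795 mcg/mL.
Trough 1.8 mcg/mL vs MEC 2 mcg/mL: subtherapeutic.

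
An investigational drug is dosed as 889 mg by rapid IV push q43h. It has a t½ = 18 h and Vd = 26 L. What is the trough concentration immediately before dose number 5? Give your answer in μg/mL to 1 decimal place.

f = (1/2)^(τ/t½) = (1/2)^(43/18) ≈ 0.1909.
C₀ = D/Vd = 889/26 ≈ 34.192 μg/mL.
Before the 5th dose, 4 doses have been given. Superposition: Cmin = C₀·(f + f² + … + f^4).
≈ 34.192 × (0.1909 + 0.0364 + 0.0070 + 0.0013) ≈ 34.192 × 0.2356 ≈ 8.056 μg/mL.

8.1 μg/mL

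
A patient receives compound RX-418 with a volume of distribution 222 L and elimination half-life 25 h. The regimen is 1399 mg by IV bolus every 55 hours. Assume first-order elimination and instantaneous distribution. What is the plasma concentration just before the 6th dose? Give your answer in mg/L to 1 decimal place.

f = (1/2)^(τ/t½) = (1/2)^(55/25) ≈ 0.2176.
C₀ = D/Vd = 1399/222 ≈ 6.302 mg/L.
Before the 6th dose, 5 doses have been given. Superposition: Cmin = C₀·(f + f² + … + f^5).
≈ 6.302 × (0.2176 + 0.0473 + 0.0103 + 0.0022 + 0.0005) ≈ 6.302 × 0.2779 ≈ 1.751 mg/L.

1.8 mg/L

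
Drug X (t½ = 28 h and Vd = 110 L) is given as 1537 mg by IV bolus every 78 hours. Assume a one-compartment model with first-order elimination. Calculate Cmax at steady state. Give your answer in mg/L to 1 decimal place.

Over one 78-h interval, 78/28 ≈ 2.7857 half-lives elapse, leaving f ≈ 0.1450 of each dose.
At steady state, accumulation factor R = 1/(1 − e^(−kτ)) ≈ 1.1696.
Each bolus raises the concentration by D/Vd = 1537/110 ≈ 13.973 mg/L.
Steady-state peak Cmax,ss = C₀·R ≈ 13.973 × 1.1696 ≈ 16.343 mg/L.

16.3 mg/L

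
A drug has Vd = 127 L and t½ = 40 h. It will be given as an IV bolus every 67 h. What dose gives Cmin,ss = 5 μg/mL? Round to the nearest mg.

τ/t½ = 67/40 ≈ 1.675, so f = (1/2)^(67/40) ≈ 0.313166.
Cmin,ss = (D/Vd)·f/(1−f), so D = Cmin,ss·Vd·(1−f)/f.
D = 5 × 127 × (1−f)/f ≈ 5 × 127 × 2.19319 ≈ 1392.68 mg.

1393 mg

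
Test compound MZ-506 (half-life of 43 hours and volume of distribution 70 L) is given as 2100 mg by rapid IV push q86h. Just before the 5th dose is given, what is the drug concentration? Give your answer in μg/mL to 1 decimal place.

f = (1/2)^(τ/t½) = (1/2)^(86/43) ≈ 0.2500.
C₀ = D/Vd = 2100/70 ≈ 30.000 μg/mL.
Before the 5th dose, 4 doses have been given. Superposition: Cmin = C₀·(f + f² + … + f^4).
≈ 30.000 × (0.2500 + 0.0625 + 0.0156 + 0.0039) ≈ 30.000 × 0.3320 ≈ 9.960 μg/mL.

10.0 μg/mL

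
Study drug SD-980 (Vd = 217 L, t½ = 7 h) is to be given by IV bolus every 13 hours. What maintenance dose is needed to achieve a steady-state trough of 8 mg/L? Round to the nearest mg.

τ/t½ = 13/7 ≈ 1.8571, so f = (1/2)^(13/7) ≈ 0.276022.
Cmin,ss = (D/Vd)·f/(1−f), so D = Cmin,ss·Vd·(1−f)/f.
D = 8 × 217 × (1−f)/f ≈ 8 × 217 × 2.62290 ≈ 4553.35 mg.

4553 mg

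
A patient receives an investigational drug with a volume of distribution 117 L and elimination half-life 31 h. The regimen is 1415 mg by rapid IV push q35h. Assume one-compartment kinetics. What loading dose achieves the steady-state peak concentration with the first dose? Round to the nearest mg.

2607 mg

f = (1/2)^(35/31) ≈ 0.457222; accumulation ratio R = 1/(1−f) ≈ 1.84237.
Loading dose to hit Cmax,ss on first dose: D_load = D_maint·R ≈ 1415 × 1.84237 ≈ 2606.95 mg.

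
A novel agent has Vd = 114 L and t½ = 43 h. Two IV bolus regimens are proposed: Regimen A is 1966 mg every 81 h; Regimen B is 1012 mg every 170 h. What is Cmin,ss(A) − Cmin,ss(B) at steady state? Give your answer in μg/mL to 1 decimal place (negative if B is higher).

Regimen A: f = (1/2)^(81/43) ≈ 0.2710; Cmin,ss = (1966/114)·f/(1−f) ≈ 6.411 μg/mL.
Regimen B: f = (1/2)^(170/43) ≈ 0.0645; Cmin,ss = (1012/114)·f/(1−f) ≈ 0.612 μg/mL.
Difference ≈ 6.411 − 0.612 ≈ 5.799 μg/mL.

5.8 μg/mL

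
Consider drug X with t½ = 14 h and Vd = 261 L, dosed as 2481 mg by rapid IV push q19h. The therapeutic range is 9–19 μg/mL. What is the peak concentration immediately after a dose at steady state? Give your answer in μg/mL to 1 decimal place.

Over one 19-h interval, 19/14 ≈ 1.3571 half-lives elapse, leaving f ≈ 0.3904 of each dose.
Accumulation ratio R = 1/(1 − f) ≈ 1/0.6096 ≈ 1.6404.
Single-dose peak C₀ = D/Vd = 2481/261 ≈ 9.506 μg/mL.
Steady-state peak Cmax,ss = C₀·R ≈ 9.506 × 1.6404 ≈ 15.594 μg/mL.
Peak 15.6 μg/mL vs MTC 19 μg/mL: below toxic threshold.

15.6 μg/mL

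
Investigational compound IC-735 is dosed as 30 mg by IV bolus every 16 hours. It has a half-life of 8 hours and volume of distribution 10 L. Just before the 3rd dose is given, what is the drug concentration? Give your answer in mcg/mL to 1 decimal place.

f = (1/2)^(τ/t½) = (1/2)^(16/8) ≈ 0.2500.
C₀ = D/Vd = 30/10 ≈ 3.000 mcg/mL.
Before the 3rd dose, 2 doses have been given. Superposition: Cmin = C₀·(f + f²).
≈ 3.000 × (0.2500 + 0.0625) ≈ 3.000 × 0.3125 ≈ 0.938 mcg/mL.

0.9 mcg/mL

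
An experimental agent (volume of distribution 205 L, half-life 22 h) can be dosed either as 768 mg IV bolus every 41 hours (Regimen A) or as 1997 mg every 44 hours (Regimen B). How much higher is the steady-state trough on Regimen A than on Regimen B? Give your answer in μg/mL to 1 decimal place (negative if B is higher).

Regimen A: f = (1/2)^(41/22) ≈ 0.2748; Cmin,ss = (768/205)·f/(1−f) ≈ 1.420 μg/mL.
Regimen B: f = (1/2)^(44/22) ≈ 0.2500; Cmin,ss = (1997/205)·f/(1−f) ≈ 3.247 μg/mL.
Difference ≈ 1.420 − 3.247 ≈ -1.827 μg/mL.

-1.8 μg/mL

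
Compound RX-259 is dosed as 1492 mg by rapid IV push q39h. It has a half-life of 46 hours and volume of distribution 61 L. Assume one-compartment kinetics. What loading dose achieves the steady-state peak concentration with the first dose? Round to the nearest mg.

3357 mg

f = (1/2)^(39/46) ≈ 0.555621; accumulation ratio R = 1/(1−f) ≈ 2.25033.
Loading dose to hit Cmax,ss on first dose: D_load = D_maint·R ≈ 1492 × 2.25033 ≈ 3357.49 mg.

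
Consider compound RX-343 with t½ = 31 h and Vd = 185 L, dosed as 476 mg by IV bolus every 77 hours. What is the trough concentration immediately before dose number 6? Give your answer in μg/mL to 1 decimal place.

f = (1/2)^(τ/t½) = (1/2)^(77/31) ≈ 0.1788.
C₀ = D/Vd = 476/185 ≈ 2.573 μg/mL.
Before the 6th dose, 5 doses have been given. Superposition: Cmin = C₀·(f + f² + … + f^5).
≈ 2.573 × (0.1788 + 0.0320 + 0.0057 + 0.0010 + 0.0002) ≈ 2.573 × 0.2177 ≈ 0.560 μg/mL.

0.6 μg/mL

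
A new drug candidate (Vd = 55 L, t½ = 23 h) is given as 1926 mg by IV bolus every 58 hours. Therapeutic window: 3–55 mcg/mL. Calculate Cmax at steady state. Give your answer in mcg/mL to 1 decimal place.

τ/t½ = 58/23 ≈ 2.5217, so fraction remaining f = (1/2)^(58/23) ≈ 0.1741.
Accumulation ratio R = 1/(1 − f) ≈ 1/0.8259 ≈ 1.2108.
Each bolus raises the concentration by D/Vd = 1926/55 ≈ 35.018 mcg/mL.
Steady-state peak Cmax,ss = C₀·R ≈ 35.018 × 1.2108 ≈ 42.400 mcg/mL.
Peak 42.4 mcg/mL vs MTC 55 mcg/mL: below toxic threshold.

42.4 mcg/mL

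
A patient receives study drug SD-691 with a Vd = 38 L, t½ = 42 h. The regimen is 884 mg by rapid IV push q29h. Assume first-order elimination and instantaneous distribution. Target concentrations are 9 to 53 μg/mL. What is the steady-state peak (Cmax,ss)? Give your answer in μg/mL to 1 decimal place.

61.2 μg/mL

Over one 29-h interval, 29/42 ≈ 0.69048 half-lives elapse, leaving f ≈ 0.6196 of each dose.
Accumulation ratio R = 1/(1 − f) ≈ 1/0.3804 ≈ 2.6288.
Each bolus raises the concentration by D/Vd = 884/38 ≈ 23.263 μg/mL.
Cmax,ss = C₀/(1 − f) ≈ 23.263/0.3804 ≈ 61.154 μg/mL.
Peak 61.2 μg/mL vs MTC 53 μg/mL: exceeds toxic threshold.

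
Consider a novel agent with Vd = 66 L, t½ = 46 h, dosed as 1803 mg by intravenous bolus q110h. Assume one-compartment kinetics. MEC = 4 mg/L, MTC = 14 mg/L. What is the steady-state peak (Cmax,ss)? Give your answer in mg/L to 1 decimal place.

33.8 mg/L

k = ln2/t½ = ln2/46 ≈ 0.015068 h⁻¹; fraction remaining f = e^(−kτ) = e^(−0.015068×110) ≈ 0.1906.
At steady state, accumulation factor R = 1/(1 − e^(−kτ)) ≈ 1.2355.
Each bolus raises the concentration by D/Vd = 1803/66 ≈ 27.318 mg/L.
Steady-state peak Cmax,ss = C₀·R ≈ 27.318 × 1.2355 ≈ 33.751 mg/L.
Peak 33.8 mg/L vs MTC 14 mg/L: exceeds toxic threshold.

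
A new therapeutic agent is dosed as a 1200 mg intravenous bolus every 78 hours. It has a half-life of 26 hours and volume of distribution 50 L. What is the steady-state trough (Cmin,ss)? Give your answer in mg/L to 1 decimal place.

The dosing interval is 3 half-lives, so f = 2^(−3) = 0.125.
At steady state, R = 1/(1 − 0.125) = 8/7.
Single-dose peak C₀ = D/Vd = 1200/50 = 24 mg/L.
Steady-state peak Cmax,ss = C₀·R = 24 × 8/7 ≈ 27.429 mg/L.
Steady-state trough Cmin,ss = Cmax,ss·f ≈ 27.429 × 0.125 ≈ 3.429 mg/L.

3.4 mg/L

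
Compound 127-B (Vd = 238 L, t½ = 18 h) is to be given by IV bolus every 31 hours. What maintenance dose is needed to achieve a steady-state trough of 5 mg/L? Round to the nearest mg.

τ/t½ = 31/18 ≈ 1.7222, so f = (1/2)^(31/18) ≈ 0.303082.
Cmin,ss = (D/Vd)·f/(1−f), so D = Cmin,ss·Vd·(1−f)/f.
D = 5 × 238 × (1−f)/f ≈ 5 × 238 × 2.29944 ≈ 2736.33 mg.

2736 mg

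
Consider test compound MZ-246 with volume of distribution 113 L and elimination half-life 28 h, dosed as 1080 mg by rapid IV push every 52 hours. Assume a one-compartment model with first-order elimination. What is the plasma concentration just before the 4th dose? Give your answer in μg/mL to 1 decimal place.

f = (1/2)^(τ/t½) = (1/2)^(52/28) ≈ 0.2760.
C₀ = D/Vd = 1080/113 ≈ 9.558 μg/mL.
Before the 4th dose, 3 doses have been given. Superposition: Cmin = C₀·(f + f² + … + f^3).
≈ 9.558 × (0.2760 + 0.0762 + 0.0210) ≈ 9.558 × 0.3732 ≈ 3.567 μg/mL.

3.6 μg/mL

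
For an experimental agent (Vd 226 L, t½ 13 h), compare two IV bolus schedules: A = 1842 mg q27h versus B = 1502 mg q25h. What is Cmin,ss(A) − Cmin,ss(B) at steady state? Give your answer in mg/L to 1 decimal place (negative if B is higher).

Regimen A: f = (1/2)^(27/13) ≈ 0.2370; Cmin,ss = (1842/226)·f/(1−f) ≈ 2.532 mg/L.
Regimen B: f = (1/2)^(25/13) ≈ 0.2637; Cmin,ss = (1502/226)·f/(1−f) ≈ 2.380 mg/L.
Difference ≈ 2.532 − 2.380 ≈ 0.152 mg/L.

0.2 mg/L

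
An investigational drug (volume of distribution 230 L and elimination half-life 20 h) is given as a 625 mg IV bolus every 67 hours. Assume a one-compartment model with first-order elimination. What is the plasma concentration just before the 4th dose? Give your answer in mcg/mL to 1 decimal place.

0.3 mcg/mL

f = (1/2)^(τ/t½) = (1/2)^(67/20) ≈ 0.0981.
C₀ = D/Vd = 625/230 ≈ 2.717 mcg/mL.
Before the 4th dose, 3 doses have been given. Superposition: Cmin = C₀·(f + f² + … + f^3).
≈ 2.717 × (0.0981 + 0.0096 + 0.0009) ≈ 2.717 × 0.1086 ≈ 0.295 mcg/mL.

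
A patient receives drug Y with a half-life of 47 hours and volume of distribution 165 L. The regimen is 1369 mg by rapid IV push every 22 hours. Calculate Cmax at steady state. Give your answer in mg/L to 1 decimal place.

29.9 mg/L

τ/t½ = 22/47 ≈ 0.46809, so fraction remaining f = (1/2)^(22/47) ≈ 0.7229.
At steady state, accumulation factor R = 1/(1 − e^(−kτ)) ≈ 3.6088.
Each bolus raises the concentration by D/Vd = 1369/165 ≈ 8.297 mg/L.
Steady-state peak Cmax,ss = C₀·R ≈ 8.297 × 3.6088 ≈ 29.942 mg/L.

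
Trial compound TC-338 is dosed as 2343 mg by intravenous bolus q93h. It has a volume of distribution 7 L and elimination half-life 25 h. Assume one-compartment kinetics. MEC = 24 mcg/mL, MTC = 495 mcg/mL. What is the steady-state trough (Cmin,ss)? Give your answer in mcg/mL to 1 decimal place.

27.5 mcg/mL

k = ln2/t½ = ln2/25 ≈ 0.027726 h⁻¹; fraction remaining f = e^(−kτ) = e^(−0.027726×93) ≈ 0.0759.
At steady state, accumulation factor R = 1/(1 − e^(−kτ)) ≈ 1.0821.
Each bolus raises the concentration by D/Vd = 2343/7 ≈ 334.714 mcg/mL.
Steady-state peak Cmax,ss = C₀·R ≈ 334.714 × 1.0821 ≈ 362.194 mcg/mL.
One interval later, Cmin,ss = Cmax,ss·e^(−kτ) ≈ 362.194 × 0.0759 ≈ 27.491 mcg/mL.
Trough 27.5 mcg/mL vs MEC 24 mcg/mL: adequate.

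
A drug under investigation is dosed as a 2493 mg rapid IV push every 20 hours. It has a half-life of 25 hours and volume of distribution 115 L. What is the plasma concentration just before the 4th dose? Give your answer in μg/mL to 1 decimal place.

23.7 μg/mL

f = (1/2)^(τ/t½) = (1/2)^(20/25) ≈ 0.5743.
C₀ = D/Vd = 2493/115 ≈ 21.678 μg/mL.
Before the 4th dose, 3 doses have been given. Superposition: Cmin = C₀·(f + f² + … + f^3).
≈ 21.678 × (0.5743 + 0.3298 + 0.1894) ≈ 21.678 × 1.0935 ≈ 23.705 μg/mL.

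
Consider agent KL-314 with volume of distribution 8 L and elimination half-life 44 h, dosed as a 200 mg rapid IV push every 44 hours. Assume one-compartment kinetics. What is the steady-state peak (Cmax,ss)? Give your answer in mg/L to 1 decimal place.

τ = 44 h = 1 half-life, so f = (1/2)^1 = 0.5.
At steady state, R = 1/(1 − 0.5) = 2/1.
Single-dose peak C₀ = D/Vd = 200/8 = 25 mg/L.
Steady-state peak Cmax,ss = C₀·R = 25 × 2/1 ≈ 50.000 mg/L.

50.0 mg/L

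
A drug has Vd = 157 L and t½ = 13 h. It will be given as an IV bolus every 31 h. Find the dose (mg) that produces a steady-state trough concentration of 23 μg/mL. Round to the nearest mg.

τ/t½ = 31/13 ≈ 2.3846, so f = (1/2)^(31/13) ≈ 0.191496.
Cmin,ss = (D/Vd)·f/(1−f), so D = Cmin,ss·Vd·(1−f)/f.
D = 23 × 157 × (1−f)/f ≈ 23 × 157 × 4.22204 ≈ 15245.79 mg.

15246 mg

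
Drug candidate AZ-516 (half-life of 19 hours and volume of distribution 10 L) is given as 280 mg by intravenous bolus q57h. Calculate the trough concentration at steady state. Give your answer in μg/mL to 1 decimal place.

τ = 57 h = 3 half-lives, so f = (1/2)^3 = 0.125.
Accumulation ratio R = 1/(1 − f) = 1/0.875 = 8/7.
Single-dose peak C₀ = D/Vd = 280/10 = 28 μg/mL.
Steady-state peak Cmax,ss = C₀·R = 28 × 8/7 ≈ 32.000 μg/mL.
Steady-state trough Cmin,ss = Cmax,ss·f ≈ 32.000 × 0.125 ≈ 4.000 μg/mL.

4.0 μg/mL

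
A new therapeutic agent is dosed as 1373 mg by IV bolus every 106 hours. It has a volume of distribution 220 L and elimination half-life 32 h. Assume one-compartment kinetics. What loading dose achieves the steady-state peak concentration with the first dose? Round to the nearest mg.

f = (1/2)^(106/32) ≈ 0.100656; accumulation ratio R = 1/(1−f) ≈ 1.11192.
Loading dose to hit Cmax,ss on first dose: D_load = D_maint·R ≈ 1373 × 1.11192 ≈ 1526.67 mg.

1527 mg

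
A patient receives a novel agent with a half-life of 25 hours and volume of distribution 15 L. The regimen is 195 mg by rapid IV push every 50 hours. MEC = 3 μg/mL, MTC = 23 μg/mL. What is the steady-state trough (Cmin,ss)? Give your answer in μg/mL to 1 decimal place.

τ = 50 h = 2 half-lives, so f = (1/2)^2 = 0.25.
At steady state, R = 1/(1 − 0.25) = 4/3.
Single-dose peak C₀ = D/Vd = 195/15 = 13 μg/mL.
Steady-state peak Cmax,ss = C₀·R = 13 × 4/3 ≈ 17.333 μg/mL.
Steady-state trough Cmin,ss = Cmax,ss·f ≈ 17.333 × 0.25 ≈ 4.333 μg/mL.
Trough 4.3 μg/mL vs MEC 3 μg/mL: adequate.

4.3 μg/mL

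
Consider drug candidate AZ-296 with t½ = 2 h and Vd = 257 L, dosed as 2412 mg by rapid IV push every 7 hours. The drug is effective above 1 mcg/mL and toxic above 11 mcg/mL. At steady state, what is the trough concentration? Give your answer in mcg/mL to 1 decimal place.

0.9 mcg/mL

τ/t½ = 7/2 ≈ 3.5, so fraction remaining f = (1/2)^(7/2) ≈ 0.0884.
At steady state, accumulation factor R = 1/(1 − e^(−kτ)) ≈ 1.0970.
Single-dose peak C₀ = D/Vd = 2412/257 ≈ 9.385 mcg/mL.
Steady-state peak Cmax,ss = C₀·R ≈ 9.385 × 1.0970 ≈ 10.295 mcg/mL.
One interval later, Cmin,ss = Cmax,ss·e^(−kτ) ≈ 10.295 × 0.0884 ≈ 0.910 mcg/mL.
Trough 0.9 mcg/mL vs MEC 1 mcg/mL: subtherapeutic.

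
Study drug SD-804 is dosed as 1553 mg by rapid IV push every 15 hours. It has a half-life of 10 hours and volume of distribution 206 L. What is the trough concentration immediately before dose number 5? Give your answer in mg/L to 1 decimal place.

f = (1/2)^(τ/t½) = (1/2)^(15/10) ≈ 0.3536.
C₀ = D/Vd = 1553/206 ≈ 7.539 mg/L.
Before the 5th dose, 4 doses have been given. Superposition: Cmin = C₀·(f + f² + … + f^4).
≈ 7.539 × (0.3536 + 0.1250 + 0.0442 + 0.0156) ≈ 7.539 × 0.5384 ≈ 4.059 mg/L.

4.1 mg/L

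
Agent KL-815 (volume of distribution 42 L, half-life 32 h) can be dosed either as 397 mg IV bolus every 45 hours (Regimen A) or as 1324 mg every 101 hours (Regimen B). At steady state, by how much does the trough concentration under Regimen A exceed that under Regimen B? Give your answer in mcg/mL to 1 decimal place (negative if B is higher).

1.7 mcg/mL

Regimen A: f = (1/2)^(45/32) ≈ 0.3773; Cmin,ss = (397/42)·f/(1−f) ≈ 5.727 mcg/mL.
Regimen B: f = (1/2)^(101/32) ≈ 0.1122; Cmin,ss = (1324/42)·f/(1−f) ≈ 3.984 mcg/mL.
Difference ≈ 5.727 − 3.984 ≈ 1.743 mcg/mL.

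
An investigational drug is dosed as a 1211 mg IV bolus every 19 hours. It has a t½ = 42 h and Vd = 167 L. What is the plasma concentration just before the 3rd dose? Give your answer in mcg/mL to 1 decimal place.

9.2 mcg/mL

f = (1/2)^(τ/t½) = (1/2)^(19/42) ≈ 0.7308.
C₀ = D/Vd = 1211/167 ≈ 7.251 mcg/mL.
Before the 3rd dose, 2 doses have been given. Superposition: Cmin = C₀·(f + f²).
≈ 7.251 × (0.7308 + 0.5341) ≈ 7.251 × 1.2649 ≈ 9.172 mcg/mL.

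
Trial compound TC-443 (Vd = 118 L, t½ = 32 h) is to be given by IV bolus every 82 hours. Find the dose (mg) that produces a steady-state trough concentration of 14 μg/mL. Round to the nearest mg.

τ/t½ = 82/32 ≈ 2.5625, so f = (1/2)^(82/32) ≈ 0.169282.
Cmin,ss = (D/Vd)·f/(1−f), so D = Cmin,ss·Vd·(1−f)/f.
D = 14 × 118 × (1−f)/f ≈ 14 × 118 × 4.90730 ≈ 8106.86 mg.

8107 mg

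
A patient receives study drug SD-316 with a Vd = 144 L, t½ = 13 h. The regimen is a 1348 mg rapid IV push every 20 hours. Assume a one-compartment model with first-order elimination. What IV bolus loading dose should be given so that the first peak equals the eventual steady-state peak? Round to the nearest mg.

2056 mg

f = (1/2)^(20/13) ≈ 0.344252; accumulation ratio R = 1/(1−f) ≈ 1.52498.
Loading dose to hit Cmax,ss on first dose: D_load = D_maint·R ≈ 1348 × 1.52498 ≈ 2055.67 mg.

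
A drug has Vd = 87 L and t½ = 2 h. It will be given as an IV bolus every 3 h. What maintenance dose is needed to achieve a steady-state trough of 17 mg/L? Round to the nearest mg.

2704 mg

τ/t½ = 3/2 ≈ 1.5, so f = (1/2)^(3/2) ≈ 0.353553.
Cmin,ss = (D/Vd)·f/(1−f), so D = Cmin,ss·Vd·(1−f)/f.
D = 17 × 87 × (1−f)/f ≈ 17 × 87 × 1.82843 ≈ 2704.25 mg.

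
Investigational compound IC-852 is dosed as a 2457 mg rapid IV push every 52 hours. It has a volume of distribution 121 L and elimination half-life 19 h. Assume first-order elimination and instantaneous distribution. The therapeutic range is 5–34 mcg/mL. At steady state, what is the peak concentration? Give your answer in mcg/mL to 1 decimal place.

23.9 mcg/mL

Over one 52-h interval, 52/19 ≈ 2.7368 half-lives elapse, leaving f ≈ 0.1500 of each dose.
Accumulation ratio R = 1/(1 − f) ≈ 1/0.8500 ≈ 1.1765.
Single-dose peak C₀ = D/Vd = 2457/121 ≈ 20.306 mcg/mL.
Steady-state peak Cmax,ss = C₀·R ≈ 20.306 × 1.1765 ≈ 23.890 mcg/mL.
Peak 23.9 mcg/mL vs MTC 34 mcg/mL: below toxic threshold.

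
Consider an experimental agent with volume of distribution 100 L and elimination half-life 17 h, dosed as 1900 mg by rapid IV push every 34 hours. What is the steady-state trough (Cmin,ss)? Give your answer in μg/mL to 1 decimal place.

6.3 μg/mL

The dosing interval is 2 half-lives, so f = 2^(−2) = 0.25.
Accumulation ratio R = 1/(1 − f) = 1/0.75 = 4/3.
Single-dose peak C₀ = D/Vd = 1900/100 = 19 μg/mL.
Steady-state peak Cmax,ss = C₀·R = 19 × 4/3 ≈ 25.333 μg/mL.
Steady-state trough Cmin,ss = Cmax,ss·f ≈ 25.333 × 0.25 ≈ 6.333 μg/mL.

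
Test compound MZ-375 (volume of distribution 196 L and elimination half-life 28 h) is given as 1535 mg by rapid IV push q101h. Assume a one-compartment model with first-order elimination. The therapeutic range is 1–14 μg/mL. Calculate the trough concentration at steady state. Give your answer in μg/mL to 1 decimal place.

τ/t½ = 101/28 ≈ 3.6071, so fraction remaining f = (1/2)^(101/28) ≈ 0.0821.
Single-dose peak C₀ = D/Vd = 1535/196 ≈ 7.832 μg/mL.
Steady-state trough Cmin,ss = C₀·f/(1−f) ≈ 7.832 × 0.0821/0.9179 ≈ 0.701 μg/mL.
Trough 0.7 μg/mL vs MEC 1 μg/mL: subtherapeutic.

0.7 μg/mL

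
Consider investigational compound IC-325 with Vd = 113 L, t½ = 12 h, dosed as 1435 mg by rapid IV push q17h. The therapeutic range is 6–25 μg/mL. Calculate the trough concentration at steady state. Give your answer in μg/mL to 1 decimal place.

7.6 μg/mL

k = ln2/t½ = ln2/12 ≈ 0.057762 h⁻¹; fraction remaining f = e^(−kτ) = e^(−0.057762×17) ≈ 0.3746.
Accumulation ratio R = 1/(1 − f) ≈ 1/0.6254 ≈ 1.5990.
Single-dose peak C₀ = D/Vd = 1435/113 ≈ 12.699 μg/mL.
Steady-state peak Cmax,ss = C₀·R ≈ 12.699 × 1.5990 ≈ 20.306 μg/mL.
Steady-state trough Cmin,ss = Cmax,ss·f ≈ 20.306 × 0.3746 ≈ 7.607 μg/mL.
Trough 7.6 μg/mL vs MEC 6 μg/mL: adequate.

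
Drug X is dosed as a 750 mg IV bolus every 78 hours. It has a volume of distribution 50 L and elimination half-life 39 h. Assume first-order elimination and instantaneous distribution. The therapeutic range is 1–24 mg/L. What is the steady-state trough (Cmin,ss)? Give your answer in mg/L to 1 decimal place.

τ = 78 h = 2 half-lives, so f = (1/2)^2 = 0.25.
Accumulation ratio R = 1/(1 − f) = 1/0.75 = 4/3.
Single-dose peak C₀ = D/Vd = 750/50 = 15 mg/L.
Steady-state peak Cmax,ss = C₀·R = 15 × 4/3 ≈ 20.000 mg/L.
Steady-state trough Cmin,ss = Cmax,ss·f ≈ 20.000 × 0.25 ≈ 5.000 mg/L.
Trough 5.0 mg/L vs MEC 1 mg/L: adequate.

5.0 mg/L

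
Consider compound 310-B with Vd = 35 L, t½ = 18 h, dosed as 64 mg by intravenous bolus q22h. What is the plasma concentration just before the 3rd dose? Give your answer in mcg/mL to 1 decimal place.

f = (1/2)^(τ/t½) = (1/2)^(22/18) ≈ 0.4286.
C₀ = D/Vd = 64/35 ≈ 1.829 mcg/mL.
Before the 3rd dose, 2 doses have been given. Superposition: Cmin = C₀·(f + f²).
≈ 1.829 × (0.4286 + 0.1837) ≈ 1.829 × 0.6123 ≈ 1.120 mcg/mL.

1.1 mcg/mL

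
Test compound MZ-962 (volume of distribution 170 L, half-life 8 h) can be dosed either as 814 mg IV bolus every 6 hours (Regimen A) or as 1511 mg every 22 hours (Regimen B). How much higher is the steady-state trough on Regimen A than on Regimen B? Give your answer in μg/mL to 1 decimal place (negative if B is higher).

Regimen A: f = (1/2)^(6/8) ≈ 0.5946; Cmin,ss = (814/170)·f/(1−f) ≈ 7.023 μg/mL.
Regimen B: f = (1/2)^(22/8) ≈ 0.1487; Cmin,ss = (1511/170)·f/(1−f) ≈ 1.553 μg/mL.
Difference ≈ 7.023 − 1.553 ≈ 5.470 μg/mL.

5.5 μg/mL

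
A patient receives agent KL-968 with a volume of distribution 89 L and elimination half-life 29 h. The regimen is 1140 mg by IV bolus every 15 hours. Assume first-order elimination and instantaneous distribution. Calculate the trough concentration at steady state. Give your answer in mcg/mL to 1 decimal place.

29.7 mcg/mL

k = ln2/t½ = ln2/29 ≈ 0.023902 h⁻¹; fraction remaining f = e^(−kτ) = e^(−0.023902×15) ≈ 0.6987.
Single-dose peak C₀ = D/Vd = 1140/89 ≈ 12.809 mcg/mL.
Steady-state trough Cmin,ss = C₀·f/(1−f) ≈ 12.809 × 0.6987/0.3013 ≈ 29.703 mcg/mL.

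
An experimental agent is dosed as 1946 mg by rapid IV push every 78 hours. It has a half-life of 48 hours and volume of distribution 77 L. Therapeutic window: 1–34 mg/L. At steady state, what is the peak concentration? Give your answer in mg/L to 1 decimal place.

37.4 mg/L

Over one 78-h interval, 78/48 ≈ 1.625 half-lives elapse, leaving f ≈ 0.3242 of each dose.
At steady state, accumulation factor R = 1/(1 − e^(−kτ)) ≈ 1.4797.
Single-dose peak C₀ = D/Vd = 1946/77 ≈ 25.273 mg/L.
Steady-state peak Cmax,ss = C₀·R ≈ 25.273 × 1.4797 ≈ 37.396 mg/L.
Peak 37.4 mg/L vs MTC 34 mg/L: exceeds toxic threshold.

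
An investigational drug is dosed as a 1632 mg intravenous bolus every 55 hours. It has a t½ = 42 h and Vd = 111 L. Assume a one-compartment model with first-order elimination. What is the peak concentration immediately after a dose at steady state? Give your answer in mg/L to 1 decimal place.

24.6 mg/L

τ/t½ = 55/42 ≈ 1.3095, so fraction remaining f = (1/2)^(55/42) ≈ 0.4035.
Accumulation ratio R = 1/(1 − f) ≈ 1/0.5965 ≈ 1.6764.
Each bolus raises the concentration by D/Vd = 1632/111 ≈ 14.703 mg/L.
Cmax,ss = C₀/(1 − f) ≈ 14.703/0.5965 ≈ 24.649 mg/L.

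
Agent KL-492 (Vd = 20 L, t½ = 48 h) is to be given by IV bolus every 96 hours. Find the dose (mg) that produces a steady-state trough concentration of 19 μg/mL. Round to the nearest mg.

1140 mg

τ/t½ = 96/48 ≈ 2, so f = (1/2)^(96/48) ≈ 0.250000.
Cmin,ss = (D/Vd)·f/(1−f), so D = Cmin,ss·Vd·(1−f)/f.
D = 19 × 20 × (1−f)/f ≈ 19 × 20 × 3.00000 ≈ 1140.00 mg.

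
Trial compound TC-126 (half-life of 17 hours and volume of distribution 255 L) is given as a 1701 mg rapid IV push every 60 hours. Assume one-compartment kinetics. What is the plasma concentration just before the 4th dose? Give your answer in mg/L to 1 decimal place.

0.6 mg/L

f = (1/2)^(τ/t½) = (1/2)^(60/17) ≈ 0.0866.
C₀ = D/Vd = 1701/255 ≈ 6.671 mg/L.
Before the 4th dose, 3 doses have been given. Superposition: Cmin = C₀·(f + f² + … + f^3).
≈ 6.671 × (0.0866 + 0.0075 + 0.0006) ≈ 6.671 × 0.0947 ≈ 0.632 mg/L.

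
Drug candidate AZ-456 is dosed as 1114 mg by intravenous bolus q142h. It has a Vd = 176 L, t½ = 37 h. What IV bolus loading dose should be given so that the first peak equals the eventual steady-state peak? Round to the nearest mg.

1198 mg

f = (1/2)^(142/37) ≈ 0.069935; accumulation ratio R = 1/(1−f) ≈ 1.07519.
Loading dose to hit Cmax,ss on first dose: D_load = D_maint·R ≈ 1114 × 1.07519 ≈ 1197.76 mg.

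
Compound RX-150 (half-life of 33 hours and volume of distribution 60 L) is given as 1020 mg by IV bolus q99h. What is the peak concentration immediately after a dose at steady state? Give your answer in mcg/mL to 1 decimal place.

τ = 99 h = 3 half-lives, so f = (1/2)^3 = 0.125.
Accumulation ratio R = 1/(1 − f) = 1/0.875 = 8/7.
Single-dose peak C₀ = D/Vd = 1020/60 = 17 mcg/mL.
Steady-state peak Cmax,ss = C₀·R = 17 × 8/7 ≈ 19.429 mcg/mL.

19.4 mcg/mL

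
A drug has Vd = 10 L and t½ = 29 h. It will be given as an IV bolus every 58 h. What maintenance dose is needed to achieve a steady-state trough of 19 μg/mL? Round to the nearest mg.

570 mg

τ/t½ = 58/29 ≈ 2, so f = (1/2)^(58/29) ≈ 0.250000.
Cmin,ss = (D/Vd)·f/(1−f), so D = Cmin,ss·Vd·(1−f)/f.
D = 19 × 10 × (1−f)/f ≈ 19 × 10 × 3.00000 ≈ 570.00 mg.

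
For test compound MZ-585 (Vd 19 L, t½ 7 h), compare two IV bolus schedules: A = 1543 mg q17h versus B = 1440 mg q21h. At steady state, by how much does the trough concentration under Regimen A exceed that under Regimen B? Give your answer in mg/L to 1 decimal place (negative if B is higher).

Regimen A: f = (1/2)^(17/7) ≈ 0.1857; Cmin,ss = (1543/19)·f/(1−f) ≈ 18.520 mg/L.
Regimen B: f = (1/2)^(21/7) ≈ 0.1250; Cmin,ss = (1440/19)·f/(1−f) ≈ 10.827 mg/L.
Difference ≈ 18.520 − 10.827 ≈ 7.693 mg/L.

7.7 mg/L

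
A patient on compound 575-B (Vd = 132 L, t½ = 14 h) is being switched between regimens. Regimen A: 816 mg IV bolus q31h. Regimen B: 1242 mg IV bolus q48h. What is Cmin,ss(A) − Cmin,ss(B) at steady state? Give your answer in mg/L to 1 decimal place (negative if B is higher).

0.7 mg/L

Regimen A: f = (1/2)^(31/14) ≈ 0.2155; Cmin,ss = (816/132)·f/(1−f) ≈ 1.698 mg/L.
Regimen B: f = (1/2)^(48/14) ≈ 0.0929; Cmin,ss = (1242/132)·f/(1−f) ≈ 0.964 mg/L.
Difference ≈ 1.698 − 0.964 ≈ 0.734 mg/L.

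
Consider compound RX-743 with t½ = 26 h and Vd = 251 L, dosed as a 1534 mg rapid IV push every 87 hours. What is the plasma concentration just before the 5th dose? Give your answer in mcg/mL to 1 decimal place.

0.7 mcg/mL

f = (1/2)^(τ/t½) = (1/2)^(87/26) ≈ 0.0983.
C₀ = D/Vd = 1534/251 ≈ 6.112 mcg/mL.
Before the 5th dose, 4 doses have been given. Superposition: Cmin = C₀·(f + f² + … + f^4).
≈ 6.112 × (0.0983 + 0.0097 + 0.0009 + 0.0001) ≈ 6.112 × 0.1090 ≈ 0.666 mcg/mL.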